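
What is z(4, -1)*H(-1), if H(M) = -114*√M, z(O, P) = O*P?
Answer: 456*I ≈ 456.0*I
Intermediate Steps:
z(4, -1)*H(-1) = (4*(-1))*(-114*I) = -(-456)*I = 456*I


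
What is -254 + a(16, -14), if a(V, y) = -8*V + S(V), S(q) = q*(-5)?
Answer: -462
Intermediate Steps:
S(q) = -5*q
a(V, y) = -13*V (a(V, y) = -8*V - 5*V = -13*V)
-254 + a(16, -14) = -254 - 13*16 = -254 - 208 = -462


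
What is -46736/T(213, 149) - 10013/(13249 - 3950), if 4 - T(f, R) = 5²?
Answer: 25552223/11487 ≈ 2224.4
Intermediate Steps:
T(f, R) = -21 (T(f, R) = 4 - 1*5² = 4 - 1*25 = 4 - 25 = -21)
-46736/T(213, 149) - 10013/(13249 - 3950) = -46736/(-21) - 10013/(13249 - 3950) = -46736*(-1/21) - 10013/9299 = 46736/21 - 10013*1/9299 = 46736/21 - 589/547 = 25552223/11487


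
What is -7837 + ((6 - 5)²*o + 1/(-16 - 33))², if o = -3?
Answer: -18794733/2401 ≈ -7827.9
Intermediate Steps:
-7837 + ((6 - 5)²*o + 1/(-16 - 33))² = -7837 + ((6 - 5)²*(-3) + 1/(-16 - 33))² = -7837 + (1²*(-3) + 1/(-49))² = -7837 + (1*(-3) - 1/49)² = -7837 + (-3 - 1/49)² = -7837 + (-148/49)² = -7837 + 21904/2401 = -18794733/2401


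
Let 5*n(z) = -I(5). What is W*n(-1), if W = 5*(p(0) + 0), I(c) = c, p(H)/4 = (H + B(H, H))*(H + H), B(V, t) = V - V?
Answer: 0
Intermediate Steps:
B(V, t) = 0
p(H) = 8*H**2 (p(H) = 4*((H + 0)*(H + H)) = 4*(H*(2*H)) = 4*(2*H**2) = 8*H**2)
n(z) = -1 (n(z) = (-1*5)/5 = (1/5)*(-5) = -1)
W = 0 (W = 5*(8*0**2 + 0) = 5*(8*0 + 0) = 5*(0 + 0) = 5*0 = 0)
W*n(-1) = 0*(-1) = 0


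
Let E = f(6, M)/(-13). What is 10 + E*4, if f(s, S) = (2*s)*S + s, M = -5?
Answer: 346/13 ≈ 26.615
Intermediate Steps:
f(s, S) = s + 2*S*s (f(s, S) = 2*S*s + s = s + 2*S*s)
E = 54/13 (E = (6*(1 + 2*(-5)))/(-13) = (6*(1 - 10))*(-1/13) = (6*(-9))*(-1/13) = -54*(-1/13) = 54/13 ≈ 4.1538)
10 + E*4 = 10 + (54/13)*4 = 10 + 216/13 = 346/13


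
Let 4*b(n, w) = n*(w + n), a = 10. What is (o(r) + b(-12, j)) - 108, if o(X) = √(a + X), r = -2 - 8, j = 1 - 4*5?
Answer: -15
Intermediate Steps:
j = -19 (j = 1 - 20 = -19)
b(n, w) = n*(n + w)/4 (b(n, w) = (n*(w + n))/4 = (n*(n + w))/4 = n*(n + w)/4)
r = -10
o(X) = √(10 + X)
(o(r) + b(-12, j)) - 108 = (√(10 - 10) + (¼)*(-12)*(-12 - 19)) - 108 = (√0 + (¼)*(-12)*(-31)) - 108 = (0 + 93) - 108 = 93 - 108 = -15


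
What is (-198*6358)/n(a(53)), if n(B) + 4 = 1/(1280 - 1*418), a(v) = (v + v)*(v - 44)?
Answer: 120573112/383 ≈ 3.1481e+5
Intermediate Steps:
a(v) = 2*v*(-44 + v) (a(v) = (2*v)*(-44 + v) = 2*v*(-44 + v))
n(B) = -3447/862 (n(B) = -4 + 1/(1280 - 1*418) = -4 + 1/(1280 - 418) = -4 + 1/862 = -3447/862)
(-198*6358)/n(a(53)) = (-198*6358)/(-3447/862) = -1258884*(-862/3447) = 120573112/383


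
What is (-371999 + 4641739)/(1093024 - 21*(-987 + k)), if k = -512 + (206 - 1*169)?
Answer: 2134870/561863 ≈ 3.7996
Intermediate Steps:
k = -475 (k = -512 + (206 - 169) = -512 + 37 = -475)
(-371999 + 4641739)/(1093024 - 21*(-987 + k)) = (-371999 + 4641739)/(1093024 - 21*(-987 - 475)) = 4269740/(1093024 - 21*(-1462)) = 4269740/(1093024 + 30702) = 4269740/1123726 = 4269740*(1/1123726) = 2134870/561863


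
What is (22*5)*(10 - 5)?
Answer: 550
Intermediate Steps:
(22*5)*(10 - 5) = 110*5 = 550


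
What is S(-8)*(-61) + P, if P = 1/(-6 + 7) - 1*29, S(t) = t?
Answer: 460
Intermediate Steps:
P = -28 (P = 1/1 - 29 = 1 - 29 = -28)
S(-8)*(-61) + P = -8*(-61) - 28 = 488 - 28 = 460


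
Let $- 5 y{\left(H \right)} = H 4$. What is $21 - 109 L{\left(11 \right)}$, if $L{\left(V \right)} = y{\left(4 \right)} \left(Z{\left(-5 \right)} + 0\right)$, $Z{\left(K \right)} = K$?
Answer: $-1723$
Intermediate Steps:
$y{\left(H \right)} = - \frac{4 H}{5}$ ($y{\left(H \right)} = - \frac{H 4}{5} = - \frac{4 H}{5}$)
$L{\left(V \right)} = 16$ ($L{\left(V \right)} = \left(- \frac{4}{5}\right) 4 \left(-5 + 0\right) = \left(- \frac{16}{5}\right) \left(-5\right) = 16$)
$21 - 109 L{\left(11 \right)} = 21 - 1744 = -1723$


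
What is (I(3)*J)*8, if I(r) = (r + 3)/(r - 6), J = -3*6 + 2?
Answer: 256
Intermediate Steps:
J = -16 (J = -18 + 2 = -16)
I(r) = (3 + r)/(-6 + r)
(I(3)*J)*8 = (((3 + 3)/(-6 + 3))*(-16))*8 = ((6/(-3))*(-16))*8 = (-⅓*6*(-16))*8 = -2*(-16)*8 = 32*8 = 256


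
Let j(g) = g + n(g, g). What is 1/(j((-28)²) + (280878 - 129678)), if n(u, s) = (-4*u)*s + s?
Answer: -1/2305856 ≈ -4.3368e-7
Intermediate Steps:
n(u, s) = s - 4*s*u (n(u, s) = -4*s*u + s = s - 4*s*u)
j(g) = g + g*(1 - 4*g)
1/(j((-28)²) + (280878 - 129678)) = 1/(2*(-28)²*(1 - 2*(-28)²) + (280878 - 129678)) = 1/(2*784*(1 - 2*784) + 151200) = 1/(2*784*(1 - 1568) + 151200) = 1/(2*784*(-1567) + 151200) = 1/(-2457056 + 151200) = 1/(-2305856) = -1/2305856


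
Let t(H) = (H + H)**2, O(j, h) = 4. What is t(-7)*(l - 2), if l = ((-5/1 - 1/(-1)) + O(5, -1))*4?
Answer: -392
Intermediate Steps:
t(H) = 4*H**2 (t(H) = (2*H)**2 = 4*H**2)
l = 0 (l = ((-5/1 - 1/(-1)) + 4)*4 = ((-5*1 - 1*(-1)) + 4)*4 = ((-5 + 1) + 4)*4 = (-4 + 4)*4 = 0*4 = 0)
t(-7)*(l - 2) = (4*(-7)**2)*(0 - 2) = (4*49)*(-2) = 196*(-2) = -392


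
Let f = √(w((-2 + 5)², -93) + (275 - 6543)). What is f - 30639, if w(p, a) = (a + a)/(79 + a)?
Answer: -30639 + I*√306481/7 ≈ -30639.0 + 79.087*I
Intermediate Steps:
w(p, a) = 2*a/(79 + a) (w(p, a) = (2*a)/(79 + a) = 2*a/(79 + a))
f = I*√306481/7 (f = √(2*(-93)/(79 - 93) + (275 - 6543)) = √(2*(-93)/(-14) - 6268) = √(2*(-93)*(-1/14) - 6268) = √(93/7 - 6268) = √(-43783/7) = I*√306481/7 ≈ 79.087*I)
f - 30639 = I*√306481/7 - 30639 = -30639 + I*√306481/7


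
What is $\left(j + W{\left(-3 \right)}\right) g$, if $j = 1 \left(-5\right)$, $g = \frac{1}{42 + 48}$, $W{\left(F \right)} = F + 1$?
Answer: $- \frac{7}{90} \approx -0.077778$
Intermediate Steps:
$W{\left(F \right)} = 1 + F$
$g = \frac{1}{90} \approx 0.011111$
$j = -5$
$\left(j + W{\left(-3 \right)}\right) g = \left(-5 + \left(1 - 3\right)\right) \frac{1}{90} = \left(-5 - 2\right) \frac{1}{90} = \left(-7\right) \frac{1}{90} = - \frac{7}{90}$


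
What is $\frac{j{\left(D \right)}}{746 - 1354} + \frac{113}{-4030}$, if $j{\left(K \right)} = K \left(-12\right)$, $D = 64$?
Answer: $\frac{94573}{76570} \approx 1.2351$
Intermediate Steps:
$j{\left(K \right)} = - 12 K$
$\frac{j{\left(D \right)}}{746 - 1354} + \frac{113}{-4030} = \frac{\left(-12\right) 64}{746 - 1354} + \frac{113}{-4030} = - \frac{768}{746 - 1354} + 113 \left(- \frac{1}{4030}\right) = - \frac{768}{-608} - \frac{113}{4030} = \left(-768\right) \left(- \frac{1}{608}\right) - \frac{113}{4030} = \frac{24}{19} - \frac{113}{4030} = \frac{94573}{76570}$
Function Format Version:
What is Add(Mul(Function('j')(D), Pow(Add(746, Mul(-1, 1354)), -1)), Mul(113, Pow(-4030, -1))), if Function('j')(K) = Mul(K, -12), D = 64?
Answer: Rational(94573, 76570) ≈ 1.2351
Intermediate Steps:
Function('j')(K) = Mul(-12, K)
Add(Mul(Function('j')(D), Pow(Add(746, Mul(-1, 1354)), -1)), Mul(113, Pow(-4030, -1))) = Add(Mul(Mul(-12, 64), Pow(Add(746, Mul(-1, 1354)), -1)), Mul(113, Pow(-4030, -1))) = Add(Mul(-768, Pow(Add(746, -1354), -1)), Mul(113, Rational(-1, 4030))) = Add(Mul(-768, Pow(-608, -1)), Rational(-113, 4030)) = Add(Mul(-768, Rational(-1, 608)), Rational(-113, 4030)) = Add(Rational(24, 19), Rational(-113, 4030)) = Rational(94573, 76570)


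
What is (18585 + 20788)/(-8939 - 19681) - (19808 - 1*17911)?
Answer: -54331513/28620 ≈ -1898.4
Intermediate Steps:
(18585 + 20788)/(-8939 - 19681) - (19808 - 1*17911) = 39373/(-28620) - (19808 - 17911) = 39373*(-1/28620) - 1*1897 = -39373/28620 - 1897 = -54331513/28620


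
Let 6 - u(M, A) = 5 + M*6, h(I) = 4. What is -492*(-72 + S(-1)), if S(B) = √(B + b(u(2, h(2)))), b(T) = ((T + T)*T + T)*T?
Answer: 35424 - 492*I*√2542 ≈ 35424.0 - 24806.0*I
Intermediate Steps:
u(M, A) = 1 - 6*M (u(M, A) = 6 - (5 + M*6) = 6 - (5 + 6*M) = 6 + (-5 - 6*M) = 1 - 6*M)
b(T) = T*(T + 2*T²) (b(T) = ((2*T)*T + T)*T = (2*T² + T)*T = (T + 2*T²)*T = T*(T + 2*T²))
S(B) = √(-2541 + B) (S(B) = √(B + (1 - 6*2)²*(1 + 2*(1 - 6*2))) = √(B + (1 - 12)²*(1 + 2*(1 - 12))) = √(B + (-11)²*(1 + 2*(-11))) = √(B + 121*(1 - 22)) = √(B + 121*(-21)) = √(B - 2541) = √(-2541 + B))
-492*(-72 + S(-1)) = -492*(-72 + √(-2541 - 1)) = -492*(-72 + √(-2542)) = -492*(-72 + I*√2542) = 35424 - 492*I*√2542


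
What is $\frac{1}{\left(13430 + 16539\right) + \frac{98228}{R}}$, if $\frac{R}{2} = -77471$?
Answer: $\frac{77471}{2321679285} \approx 3.3369 \cdot 10^{-5}$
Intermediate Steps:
$R = -154942$ ($R = 2 \left(-77471\right) = -154942$)
$\frac{1}{\left(13430 + 16539\right) + \frac{98228}{R}} = \frac{1}{\left(13430 + 16539\right) + \frac{98228}{-154942}} = \frac{1}{29969 + 98228 \left(- \frac{1}{154942}\right)} = \frac{1}{29969 - \frac{49114}{77471}} = \frac{1}{\frac{2321679285}{77471}} = \frac{77471}{2321679285}$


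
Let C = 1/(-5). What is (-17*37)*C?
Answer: 629/5 ≈ 125.80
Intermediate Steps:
C = -⅕ (C = 1*(-⅕) = -⅕ ≈ -0.20000)
(-17*37)*C = -17*37*(-⅕) = -629*(-⅕) = 629/5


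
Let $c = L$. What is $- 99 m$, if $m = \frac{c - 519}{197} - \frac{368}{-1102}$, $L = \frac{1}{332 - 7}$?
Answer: $\frac{8034718626}{35277775} \approx 227.76$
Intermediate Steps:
$L = \frac{1}{325} \approx 0.0030769$
$c = \frac{1}{325} \approx 0.0030769$
$m = - \frac{81158774}{35277775}$ ($m = \frac{\frac{1}{325} - 519}{197} - \frac{368}{-1102} = \left(- \frac{168674}{325}\right) \frac{1}{197} - - \frac{184}{551} = - \frac{168674}{64025} + \frac{184}{551} = - \frac{81158774}{35277775} \approx -2.3006$)
$- 99 m = \left(-99\right) \left(- \frac{81158774}{35277775}\right) = \frac{8034718626}{35277775}$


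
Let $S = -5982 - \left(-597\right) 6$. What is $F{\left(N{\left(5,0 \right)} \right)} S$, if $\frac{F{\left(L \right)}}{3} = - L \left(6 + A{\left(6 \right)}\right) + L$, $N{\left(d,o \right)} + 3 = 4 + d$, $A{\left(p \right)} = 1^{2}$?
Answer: $259200$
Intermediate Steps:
$A{\left(p \right)} = 1$
$N{\left(d,o \right)} = 1 + d$ ($N{\left(d,o \right)} = -3 + \left(4 + d\right) = 1 + d$)
$S = -2400$ ($S = -5982 - -3582 = -5982 + 3582 = -2400$)
$F{\left(L \right)} = - 18 L$ ($F{\left(L \right)} = 3 \left(- L \left(6 + 1\right) + L\right) = 3 \left(- L 7 + L\right) = 3 \left(- 7 L + L\right) = 3 \left(- 6 L\right) = - 18 L$)
$F{\left(N{\left(5,0 \right)} \right)} S = - 18 \left(1 + 5\right) \left(-2400\right) = \left(-18\right) 6 \left(-2400\right) = \left(-108\right) \left(-2400\right) = 259200$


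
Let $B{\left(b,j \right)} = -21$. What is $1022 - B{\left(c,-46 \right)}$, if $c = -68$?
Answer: $1043$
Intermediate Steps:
$1022 - B{\left(c,-46 \right)} = 1022 - -21 = 1022 + 21 = 1043$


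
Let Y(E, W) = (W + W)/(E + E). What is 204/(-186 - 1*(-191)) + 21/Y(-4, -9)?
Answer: 752/15 ≈ 50.133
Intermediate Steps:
Y(E, W) = W/E (Y(E, W) = (2*W)/((2*E)) = (2*W)*(1/(2*E)) = W/E)
204/(-186 - 1*(-191)) + 21/Y(-4, -9) = 204/(-186 - 1*(-191)) + 21/((-9/(-4))) = 204/(-186 + 191) + 21/((-9*(-1/4))) = 204/5 + 21/(9/4) = 204*(1/5) + 21*(4/9) = 204/5 + 28/3 = 752/15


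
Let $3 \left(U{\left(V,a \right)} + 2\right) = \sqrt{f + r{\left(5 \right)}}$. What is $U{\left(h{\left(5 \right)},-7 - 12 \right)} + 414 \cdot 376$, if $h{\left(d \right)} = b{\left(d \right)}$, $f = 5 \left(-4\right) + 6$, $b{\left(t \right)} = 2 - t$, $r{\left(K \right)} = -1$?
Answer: $155662 + \frac{i \sqrt{15}}{3} \approx 1.5566 \cdot 10^{5} + 1.291 i$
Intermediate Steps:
$f = -14$ ($f = -20 + 6 = -14$)
$h{\left(d \right)} = 2 - d$
$U{\left(V,a \right)} = -2 + \frac{i \sqrt{15}}{3}$ ($U{\left(V,a \right)} = -2 + \frac{\sqrt{-14 - 1}}{3} = -2 + \frac{\sqrt{-15}}{3} = -2 + \frac{i \sqrt{15}}{3}$)
$U{\left(h{\left(5 \right)},-7 - 12 \right)} + 414 \cdot 376 = \left(-2 + \frac{i \sqrt{15}}{3}\right) + 414 \cdot 376 = \left(-2 + \frac{i \sqrt{15}}{3}\right) + 155664 = 155662 + \frac{i \sqrt{15}}{3}$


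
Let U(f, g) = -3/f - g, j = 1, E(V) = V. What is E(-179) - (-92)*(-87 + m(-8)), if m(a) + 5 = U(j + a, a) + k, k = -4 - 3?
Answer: -59581/7 ≈ -8511.6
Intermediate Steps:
U(f, g) = -g - 3/f
k = -7
m(a) = -12 - a - 3/(1 + a) (m(a) = -5 + ((-a - 3/(1 + a)) - 7) = -5 + (-7 - a - 3/(1 + a)) = -12 - a - 3/(1 + a))
E(-179) - (-92)*(-87 + m(-8)) = -179 - (-92)*(-87 + (-3 + (1 - 8)*(-12 - 1*(-8)))/(1 - 8)) = -179 - (-92)*(-87 + (-3 - 7*(-12 + 8))/(-7)) = -179 - (-92)*(-87 - (-3 - 7*(-4))/7) = -179 - (-92)*(-87 - (-3 + 28)/7) = -179 - (-92)*(-87 - ⅐*25) = -179 - (-92)*(-87 - 25/7) = -179 - (-92)*(-634)/7 = -179 - 1*58328/7 = -179 - 58328/7 = -59581/7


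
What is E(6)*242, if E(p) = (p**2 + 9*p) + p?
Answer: 23232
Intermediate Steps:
E(p) = p**2 + 10*p
E(6)*242 = (6*(10 + 6))*242 = (6*16)*242 = 96*242 = 23232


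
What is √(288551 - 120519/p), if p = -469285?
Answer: √63547184845143890/469285 ≈ 537.17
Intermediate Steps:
√(288551 - 120519/p) = √(288551 - 120519/(-469285)) = √(288551 - 120519*(-1/469285)) = √(288551 + 120519/469285) = √(135412776554/469285) = √63547184845143890/469285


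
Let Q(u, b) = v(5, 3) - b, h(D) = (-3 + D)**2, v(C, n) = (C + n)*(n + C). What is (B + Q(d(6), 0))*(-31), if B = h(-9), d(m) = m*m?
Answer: -6448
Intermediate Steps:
d(m) = m**2
v(C, n) = (C + n)**2 (v(C, n) = (C + n)*(C + n) = (C + n)**2)
Q(u, b) = 64 - b (Q(u, b) = (5 + 3)**2 - b = 8**2 - b = 64 - b)
B = 144 (B = (-3 - 9)**2 = (-12)**2 = 144)
(B + Q(d(6), 0))*(-31) = (144 + (64 - 1*0))*(-31) = (144 + (64 + 0))*(-31) = (144 + 64)*(-31) = 208*(-31) = -6448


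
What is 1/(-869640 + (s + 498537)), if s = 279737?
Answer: -1/91366 ≈ -1.0945e-5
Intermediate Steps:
1/(-869640 + (s + 498537)) = 1/(-869640 + (279737 + 498537)) = 1/(-869640 + 778274) = 1/(-91366) = -1/91366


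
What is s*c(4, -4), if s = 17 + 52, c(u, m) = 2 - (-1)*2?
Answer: 276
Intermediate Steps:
c(u, m) = 4 (c(u, m) = 2 - 1*(-2) = 2 + 2 = 4)
s = 69
s*c(4, -4) = 69*4 = 276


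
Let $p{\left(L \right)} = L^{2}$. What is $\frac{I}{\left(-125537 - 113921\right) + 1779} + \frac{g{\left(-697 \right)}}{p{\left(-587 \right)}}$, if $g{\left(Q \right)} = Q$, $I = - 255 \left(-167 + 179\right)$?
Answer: $\frac{888718877}{81896815351} \approx 0.010852$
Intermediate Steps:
$I = -3060$ ($I = \left(-255\right) 12 = -3060$)
$\frac{I}{\left(-125537 - 113921\right) + 1779} + \frac{g{\left(-697 \right)}}{p{\left(-587 \right)}} = - \frac{3060}{\left(-125537 - 113921\right) + 1779} - \frac{697}{\left(-587\right)^{2}} = - \frac{3060}{-239458 + 1779} - \frac{697}{344569} = - \frac{3060}{-237679} - \frac{697}{344569} = \left(-3060\right) \left(- \frac{1}{237679}\right) - \frac{697}{344569} = \frac{3060}{237679} - \frac{697}{344569} = \frac{888718877}{81896815351}$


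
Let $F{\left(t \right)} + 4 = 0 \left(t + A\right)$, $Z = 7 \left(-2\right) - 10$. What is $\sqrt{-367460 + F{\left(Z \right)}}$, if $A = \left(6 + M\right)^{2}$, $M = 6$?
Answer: $2 i \sqrt{91866} \approx 606.19 i$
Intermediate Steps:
$A = 144$ ($A = \left(6 + 6\right)^{2} = 12^{2} = 144$)
$Z = -24$ ($Z = -14 - 10 = -24$)
$F{\left(t \right)} = -4$ ($F{\left(t \right)} = -4 + 0 \left(t + 144\right) = -4 + 0 \left(144 + t\right) = -4 + 0 = -4$)
$\sqrt{-367460 + F{\left(Z \right)}} = \sqrt{-367460 - 4} = \sqrt{-367464} = 2 i \sqrt{91866}$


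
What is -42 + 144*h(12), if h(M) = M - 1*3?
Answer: 1254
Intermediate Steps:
h(M) = -3 + M (h(M) = M - 3 = -3 + M)
-42 + 144*h(12) = -42 + 144*(-3 + 12) = -42 + 144*9 = -42 + 1296 = 1254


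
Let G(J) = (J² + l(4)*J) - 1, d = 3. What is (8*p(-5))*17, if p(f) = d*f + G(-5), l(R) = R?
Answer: -1496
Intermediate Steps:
G(J) = -1 + J² + 4*J (G(J) = (J² + 4*J) - 1 = -1 + J² + 4*J)
p(f) = 4 + 3*f (p(f) = 3*f + (-1 + (-5)² + 4*(-5)) = 3*f + (-1 + 25 - 20) = 3*f + 4 = 4 + 3*f)
(8*p(-5))*17 = (8*(4 + 3*(-5)))*17 = (8*(4 - 15))*17 = (8*(-11))*17 = -88*17 = -1496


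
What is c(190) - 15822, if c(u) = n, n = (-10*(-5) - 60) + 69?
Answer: -15763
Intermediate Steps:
n = 59 (n = (50 - 60) + 69 = -10 + 69 = 59)
c(u) = 59
c(190) - 15822 = 59 - 15822 = -15763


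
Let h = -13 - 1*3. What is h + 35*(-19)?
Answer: -681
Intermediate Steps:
h = -16 (h = -13 - 3 = -16)
h + 35*(-19) = -16 + 35*(-19) = -16 - 665 = -681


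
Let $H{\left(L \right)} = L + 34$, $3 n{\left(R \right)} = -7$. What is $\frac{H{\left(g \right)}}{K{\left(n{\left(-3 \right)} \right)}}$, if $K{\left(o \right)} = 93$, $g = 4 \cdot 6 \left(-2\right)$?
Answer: $- \frac{14}{93} \approx -0.15054$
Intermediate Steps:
$n{\left(R \right)} = - \frac{7}{3}$ ($n{\left(R \right)} = \frac{1}{3} \left(-7\right) = - \frac{7}{3}$)
$g = -48$ ($g = 24 \left(-2\right) = -48$)
$H{\left(L \right)} = 34 + L$
$\frac{H{\left(g \right)}}{K{\left(n{\left(-3 \right)} \right)}} = \frac{34 - 48}{93} = \left(-14\right) \frac{1}{93} = - \frac{14}{93}$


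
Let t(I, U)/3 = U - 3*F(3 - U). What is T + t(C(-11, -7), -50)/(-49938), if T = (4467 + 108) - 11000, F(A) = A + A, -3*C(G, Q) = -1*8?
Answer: -53475091/8323 ≈ -6425.0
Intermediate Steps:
C(G, Q) = 8/3 (C(G, Q) = -(-1)*8/3 = -⅓*(-8) = 8/3)
F(A) = 2*A
t(I, U) = -54 + 21*U (t(I, U) = 3*(U - 6*(3 - U)) = 3*(U - 3*(6 - 2*U)) = 3*(U + (-18 + 6*U)) = 3*(-18 + 7*U) = -54 + 21*U)
T = -6425 (T = 4575 - 11000 = -6425)
T + t(C(-11, -7), -50)/(-49938) = -6425 + (-54 + 21*(-50))/(-49938) = -6425 + (-54 - 1050)*(-1/49938) = -6425 - 1104*(-1/49938) = -6425 + 184/8323 = -53475091/8323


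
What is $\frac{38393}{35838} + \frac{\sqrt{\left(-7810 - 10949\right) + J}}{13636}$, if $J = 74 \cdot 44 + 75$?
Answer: $\frac{38393}{35838} + \frac{i \sqrt{3857}}{6818} \approx 1.0713 + 0.0091089 i$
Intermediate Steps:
$J = 3331$ ($J = 3256 + 75 = 3331$)
$\frac{38393}{35838} + \frac{\sqrt{\left(-7810 - 10949\right) + J}}{13636} = \frac{38393}{35838} + \frac{\sqrt{\left(-7810 - 10949\right) + 3331}}{13636} = 38393 \cdot \frac{1}{35838} + \sqrt{-18759 + 3331} \cdot \frac{1}{13636} = \frac{38393}{35838} + \sqrt{-15428} \cdot \frac{1}{13636} = \frac{38393}{35838} + 2 i \sqrt{3857} \cdot \frac{1}{13636} = \frac{38393}{35838} + \frac{i \sqrt{3857}}{6818}$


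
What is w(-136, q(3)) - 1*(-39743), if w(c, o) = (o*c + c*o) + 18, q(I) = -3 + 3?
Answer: 39761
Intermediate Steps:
q(I) = 0
w(c, o) = 18 + 2*c*o (w(c, o) = (c*o + c*o) + 18 = 2*c*o + 18 = 18 + 2*c*o)
w(-136, q(3)) - 1*(-39743) = (18 + 2*(-136)*0) - 1*(-39743) = (18 + 0) + 39743 = 18 + 39743 = 39761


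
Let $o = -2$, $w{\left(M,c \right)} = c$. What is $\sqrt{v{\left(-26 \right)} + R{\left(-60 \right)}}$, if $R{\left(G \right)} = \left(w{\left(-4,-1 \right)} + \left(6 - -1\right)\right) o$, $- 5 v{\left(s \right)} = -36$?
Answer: $\frac{2 i \sqrt{30}}{5} \approx 2.1909 i$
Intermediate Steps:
$v{\left(s \right)} = \frac{36}{5}$ ($v{\left(s \right)} = \left(- \frac{1}{5}\right) \left(-36\right) = \frac{36}{5}$)
$R{\left(G \right)} = -12$ ($R{\left(G \right)} = \left(-1 + \left(6 - -1\right)\right) \left(-2\right) = \left(-1 + \left(6 + 1\right)\right) \left(-2\right) = \left(-1 + 7\right) \left(-2\right) = 6 \left(-2\right) = -12$)
$\sqrt{v{\left(-26 \right)} + R{\left(-60 \right)}} = \sqrt{\frac{36}{5} - 12} = \sqrt{- \frac{24}{5}} = \frac{2 i \sqrt{30}}{5}$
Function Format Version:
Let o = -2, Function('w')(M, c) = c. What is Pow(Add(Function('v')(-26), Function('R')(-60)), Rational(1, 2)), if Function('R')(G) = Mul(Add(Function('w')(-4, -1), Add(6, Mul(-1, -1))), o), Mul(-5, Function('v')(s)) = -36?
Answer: Mul(Rational(2, 5), I, Pow(30, Rational(1, 2))) ≈ Mul(2.1909, I)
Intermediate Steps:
Function('v')(s) = Rational(36, 5) (Function('v')(s) = Mul(Rational(-1, 5), -36) = Rational(36, 5))
Function('R')(G) = -12 (Function('R')(G) = Mul(Add(-1, Add(6, Mul(-1, -1))), -2) = Mul(Add(-1, Add(6, 1)), -2) = Mul(Add(-1, 7), -2) = Mul(6, -2) = -12)
Pow(Add(Function('v')(-26), Function('R')(-60)), Rational(1, 2)) = Pow(Add(Rational(36, 5), -12), Rational(1, 2)) = Pow(Rational(-24, 5), Rational(1, 2)) = Mul(Rational(2, 5), I, Pow(30, Rational(1, 2)))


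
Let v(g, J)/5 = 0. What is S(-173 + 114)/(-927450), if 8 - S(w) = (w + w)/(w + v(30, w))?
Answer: -1/154575 ≈ -6.4694e-6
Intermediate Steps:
v(g, J) = 0 (v(g, J) = 5*0 = 0)
S(w) = 6 (S(w) = 8 - (w + w)/(w + 0) = 8 - 2*w/w = 8 - 1*2 = 8 - 2 = 6)
S(-173 + 114)/(-927450) = 6/(-927450) = 6*(-1/927450) = -1/154575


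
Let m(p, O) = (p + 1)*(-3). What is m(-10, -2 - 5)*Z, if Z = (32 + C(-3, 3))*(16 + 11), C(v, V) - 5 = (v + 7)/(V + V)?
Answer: 27459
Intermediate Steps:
C(v, V) = 5 + (7 + v)/(2*V) (C(v, V) = 5 + (v + 7)/(V + V) = 5 + (7 + v)/((2*V)) = 5 + (7 + v)*(1/(2*V)) = 5 + (7 + v)/(2*V))
m(p, O) = -3 - 3*p (m(p, O) = (1 + p)*(-3) = -3 - 3*p)
Z = 1017 (Z = (32 + (½)*(7 - 3 + 10*3)/3)*(16 + 11) = (32 + (½)*(⅓)*(7 - 3 + 30))*27 = (32 + (½)*(⅓)*34)*27 = (32 + 17/3)*27 = (113/3)*27 = 1017)
m(-10, -2 - 5)*Z = (-3 - 3*(-10))*1017 = (-3 + 30)*1017 = 27*1017 = 27459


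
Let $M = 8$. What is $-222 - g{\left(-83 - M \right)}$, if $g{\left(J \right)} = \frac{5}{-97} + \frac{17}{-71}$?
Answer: $- \frac{1526910}{6887} \approx -221.71$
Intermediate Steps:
$g{\left(J \right)} = - \frac{2004}{6887}$ ($g{\left(J \right)} = 5 \left(- \frac{1}{97}\right) + 17 \left(- \frac{1}{71}\right) = - \frac{5}{97} - \frac{17}{71} = - \frac{2004}{6887}$)
$-222 - g{\left(-83 - M \right)} = -222 - - \frac{2004}{6887} = -222 + \frac{2004}{6887} = - \frac{1526910}{6887}$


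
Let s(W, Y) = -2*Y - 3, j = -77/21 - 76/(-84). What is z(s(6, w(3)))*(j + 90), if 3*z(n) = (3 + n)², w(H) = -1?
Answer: 7328/63 ≈ 116.32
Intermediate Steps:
j = -58/21 (j = -77*1/21 - 76*(-1/84) = -11/3 + 19/21 = -58/21 ≈ -2.7619)
s(W, Y) = -3 - 2*Y
z(n) = (3 + n)²/3
z(s(6, w(3)))*(j + 90) = ((3 + (-3 - 2*(-1)))²/3)*(-58/21 + 90) = ((3 + (-3 + 2))²/3)*(1832/21) = ((3 - 1)²/3)*(1832/21) = ((⅓)*2²)*(1832/21) = ((⅓)*4)*(1832/21) = (4/3)*(1832/21) = 7328/63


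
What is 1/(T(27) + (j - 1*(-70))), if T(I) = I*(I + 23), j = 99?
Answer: 1/1519 ≈ 0.00065833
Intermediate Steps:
T(I) = I*(23 + I)
1/(T(27) + (j - 1*(-70))) = 1/(27*(23 + 27) + (99 - 1*(-70))) = 1/(27*50 + (99 + 70)) = 1/(1350 + 169) = 1/1519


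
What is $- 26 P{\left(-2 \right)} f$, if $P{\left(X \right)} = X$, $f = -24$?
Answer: $-1248$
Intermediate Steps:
$- 26 P{\left(-2 \right)} f = \left(-26\right) \left(-2\right) \left(-24\right) = 52 \left(-24\right) = -1248$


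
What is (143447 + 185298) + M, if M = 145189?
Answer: 473934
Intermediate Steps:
(143447 + 185298) + M = (143447 + 185298) + 145189 = 328745 + 145189 = 473934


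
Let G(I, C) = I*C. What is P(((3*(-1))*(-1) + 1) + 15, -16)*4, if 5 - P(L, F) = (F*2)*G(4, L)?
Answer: 9748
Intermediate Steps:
G(I, C) = C*I
P(L, F) = 5 - 8*F*L (P(L, F) = 5 - F*2*L*4 = 5 - 2*F*4*L = 5 - 8*F*L)
P(((3*(-1))*(-1) + 1) + 15, -16)*4 = (5 - 8*(-16)*(((3*(-1))*(-1) + 1) + 15))*4 = (5 - 8*(-16)*((-3*(-1) + 1) + 15))*4 = (5 - 8*(-16)*((3 + 1) + 15))*4 = (5 - 8*(-16)*(4 + 15))*4 = (5 - 8*(-16)*19)*4 = (5 + 2432)*4 = 2437*4 = 9748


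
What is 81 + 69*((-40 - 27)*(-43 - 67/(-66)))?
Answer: 4271893/22 ≈ 1.9418e+5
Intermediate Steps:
81 + 69*((-40 - 27)*(-43 - 67/(-66))) = 81 + 69*(-67*(-43 - 67*(-1/66))) = 81 + 69*(-67*(-43 + 67/66)) = 81 + 69*(-67*(-2771/66)) = 81 + 69*(185657/66) = 81 + 4270111/22 = 4271893/22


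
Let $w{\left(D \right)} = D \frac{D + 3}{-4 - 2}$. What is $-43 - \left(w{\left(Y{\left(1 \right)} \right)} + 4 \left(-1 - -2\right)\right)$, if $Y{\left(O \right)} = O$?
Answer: $- \frac{139}{3} \approx -46.333$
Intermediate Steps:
$w{\left(D \right)} = D \left(- \frac{1}{2} - \frac{D}{6}\right)$ ($w{\left(D \right)} = D \frac{3 + D}{-6} = D \left(3 + D\right) \left(- \frac{1}{6}\right) = D \left(- \frac{1}{2} - \frac{D}{6}\right)$)
$-43 - \left(w{\left(Y{\left(1 \right)} \right)} + 4 \left(-1 - -2\right)\right) = -43 - \left(\left(- \frac{1}{6}\right) 1 \left(3 + 1\right) + 4 \left(-1 - -2\right)\right) = -43 - \left(\left(- \frac{1}{6}\right) 1 \cdot 4 + 4 \left(-1 + 2\right)\right) = -43 - \left(- \frac{2}{3} + 4 \cdot 1\right) = -43 - \left(- \frac{2}{3} + 4\right) = -43 - \frac{10}{3} = - \frac{139}{3}$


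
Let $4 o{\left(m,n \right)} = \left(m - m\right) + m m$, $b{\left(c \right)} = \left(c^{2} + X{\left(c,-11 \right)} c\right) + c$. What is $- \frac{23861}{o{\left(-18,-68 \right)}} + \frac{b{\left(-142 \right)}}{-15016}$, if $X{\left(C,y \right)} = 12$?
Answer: $- \frac{179890267}{608148} \approx -295.8$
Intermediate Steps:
$b{\left(c \right)} = c^{2} + 13 c$ ($b{\left(c \right)} = \left(c^{2} + 12 c\right) + c = c^{2} + 13 c$)
$o{\left(m,n \right)} = \frac{m^{2}}{4}$ ($o{\left(m,n \right)} = \frac{\left(m - m\right) + m m}{4} = \frac{0 + m^{2}}{4} = \frac{m^{2}}{4}$)
$- \frac{23861}{o{\left(-18,-68 \right)}} + \frac{b{\left(-142 \right)}}{-15016} = - \frac{23861}{\frac{1}{4} \left(-18\right)^{2}} + \frac{\left(-142\right) \left(13 - 142\right)}{-15016} = - \frac{23861}{\frac{1}{4} \cdot 324} + \left(-142\right) \left(-129\right) \left(- \frac{1}{15016}\right) = - \frac{23861}{81} + 18318 \left(- \frac{1}{15016}\right) = \left(-23861\right) \frac{1}{81} - \frac{9159}{7508} = - \frac{23861}{81} - \frac{9159}{7508} = - \frac{179890267}{608148}$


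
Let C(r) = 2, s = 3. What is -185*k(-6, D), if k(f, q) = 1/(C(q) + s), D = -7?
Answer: -37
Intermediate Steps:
k(f, q) = ⅕ (k(f, q) = 1/(2 + 3) = 1/5 = ⅕)
-185*k(-6, D) = -185*⅕ = -37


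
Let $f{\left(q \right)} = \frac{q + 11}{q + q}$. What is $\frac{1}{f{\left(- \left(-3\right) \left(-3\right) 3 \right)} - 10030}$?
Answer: $- \frac{27}{270802} \approx -9.9704 \cdot 10^{-5}$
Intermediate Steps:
$f{\left(q \right)} = \frac{11 + q}{2 q}$
$\frac{1}{f{\left(- \left(-3\right) \left(-3\right) 3 \right)} - 10030} = \frac{1}{\frac{11 + - \left(-3\right) \left(-3\right) 3}{2 - \left(-3\right) \left(-3\right) 3} - 10030} = \frac{1}{\frac{11 + \left(-1\right) 9 \cdot 3}{2 \left(-1\right) 9 \cdot 3} - 10030} = \frac{1}{\frac{11 - 27}{2 \left(\left(-9\right) 3\right)} - 10030} = \frac{1}{\frac{11 - 27}{2 \left(-27\right)} - 10030} = \frac{1}{\frac{1}{2} \left(- \frac{1}{27}\right) \left(-16\right) - 10030} = \frac{1}{\frac{8}{27} - 10030} = \frac{1}{- \frac{270802}{27}} = - \frac{27}{270802}$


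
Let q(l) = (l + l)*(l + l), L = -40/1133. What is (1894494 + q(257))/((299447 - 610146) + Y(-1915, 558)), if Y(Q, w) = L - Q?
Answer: -1222897885/174926156 ≈ -6.9909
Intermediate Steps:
L = -40/1133 (L = -40*1/1133 = -40/1133 ≈ -0.035304)
q(l) = 4*l² (q(l) = (2*l)*(2*l) = 4*l²)
Y(Q, w) = -40/1133 - Q
(1894494 + q(257))/((299447 - 610146) + Y(-1915, 558)) = (1894494 + 4*257²)/((299447 - 610146) + (-40/1133 - 1*(-1915))) = (1894494 + 4*66049)/(-310699 + (-40/1133 + 1915)) = (1894494 + 264196)/(-310699 + 2169655/1133) = 2158690/(-349852312/1133) = 2158690*(-1133/349852312) = -1222897885/174926156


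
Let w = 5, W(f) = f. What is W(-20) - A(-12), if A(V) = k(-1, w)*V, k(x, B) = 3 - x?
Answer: 28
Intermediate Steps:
A(V) = 4*V (A(V) = (3 - 1*(-1))*V = (3 + 1)*V = 4*V)
W(-20) - A(-12) = -20 - 4*(-12) = -20 - 1*(-48) = -20 + 48 = 28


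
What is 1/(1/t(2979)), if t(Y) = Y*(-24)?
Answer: -71496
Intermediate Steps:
t(Y) = -24*Y
1/(1/t(2979)) = 1/(1/(-24*2979)) = 1/(1/(-71496)) = 1/(-1/71496) = -71496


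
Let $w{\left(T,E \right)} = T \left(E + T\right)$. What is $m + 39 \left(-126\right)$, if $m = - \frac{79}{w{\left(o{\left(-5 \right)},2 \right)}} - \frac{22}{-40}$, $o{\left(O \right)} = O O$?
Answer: $- \frac{13266631}{2700} \approx -4913.6$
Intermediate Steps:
$o{\left(O \right)} = O^{2}$
$m = \frac{1169}{2700}$ ($m = - \frac{79}{\left(-5\right)^{2} \left(2 + \left(-5\right)^{2}\right)} - \frac{22}{-40} = - \frac{79}{25 \left(2 + 25\right)} - - \frac{11}{20} = - \frac{79}{25 \cdot 27} + \frac{11}{20} = - \frac{79}{675} + \frac{11}{20} = \frac{1169}{2700} \approx 0.43296$)
$m + 39 \left(-126\right) = \frac{1169}{2700} + 39 \left(-126\right) = \frac{1169}{2700} - 4914 = - \frac{13266631}{2700}$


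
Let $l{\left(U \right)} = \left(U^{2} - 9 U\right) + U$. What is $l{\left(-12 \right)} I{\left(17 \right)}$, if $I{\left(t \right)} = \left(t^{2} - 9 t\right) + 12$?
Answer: $35520$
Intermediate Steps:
$I{\left(t \right)} = 12 + t^{2} - 9 t$
$l{\left(U \right)} = U^{2} - 8 U$
$l{\left(-12 \right)} I{\left(17 \right)} = - 12 \left(-8 - 12\right) \left(12 + 17^{2} - 153\right) = \left(-12\right) \left(-20\right) \left(12 + 289 - 153\right) = 240 \cdot 148 = 35520$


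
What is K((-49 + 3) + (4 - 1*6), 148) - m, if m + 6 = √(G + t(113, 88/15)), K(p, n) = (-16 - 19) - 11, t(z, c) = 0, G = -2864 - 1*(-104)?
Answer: -40 - 2*I*√690 ≈ -40.0 - 52.536*I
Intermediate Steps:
G = -2760 (G = -2864 + 104 = -2760)
K(p, n) = -46 (K(p, n) = -35 - 11 = -46)
m = -6 + 2*I*√690 (m = -6 + √(-2760 + 0) = -6 + √(-2760) = -6 + 2*I*√690 ≈ -6.0 + 52.536*I)
K((-49 + 3) + (4 - 1*6), 148) - m = -46 - (-6 + 2*I*√690) = -46 + (6 - 2*I*√690) = -40 - 2*I*√690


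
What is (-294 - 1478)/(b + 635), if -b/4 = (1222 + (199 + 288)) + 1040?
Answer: 1772/10361 ≈ 0.17103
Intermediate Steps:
b = -10996 (b = -4*((1222 + (199 + 288)) + 1040) = -4*((1222 + 487) + 1040) = -4*(1709 + 1040) = -4*2749 = -10996)
(-294 - 1478)/(b + 635) = (-294 - 1478)/(-10996 + 635) = -1772/(-10361) = -1772*(-1/10361) = 1772/10361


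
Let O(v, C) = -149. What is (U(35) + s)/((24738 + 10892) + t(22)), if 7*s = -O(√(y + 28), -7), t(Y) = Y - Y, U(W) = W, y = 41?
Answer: 197/124705 ≈ 0.0015797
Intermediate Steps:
t(Y) = 0
s = 149/7 (s = (-1*(-149))/7 = (⅐)*149 = 149/7 ≈ 21.286)
(U(35) + s)/((24738 + 10892) + t(22)) = (35 + 149/7)/((24738 + 10892) + 0) = 394/(7*(35630 + 0)) = (394/7)/35630 = (394/7)*(1/35630) = 197/124705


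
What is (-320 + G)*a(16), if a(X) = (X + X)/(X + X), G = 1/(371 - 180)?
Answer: -61119/191 ≈ -319.99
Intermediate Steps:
G = 1/191 ≈ 0.0052356
a(X) = 1 (a(X) = (2*X)/((2*X)) = (2*X)*(1/(2*X)) = 1)
(-320 + G)*a(16) = (-320 + 1/191)*1 = -61119/191*1 = -61119/191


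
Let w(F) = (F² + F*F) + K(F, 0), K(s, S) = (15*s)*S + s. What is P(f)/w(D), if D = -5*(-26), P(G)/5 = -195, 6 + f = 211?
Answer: -5/174 ≈ -0.028736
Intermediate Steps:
f = 205 (f = -6 + 211 = 205)
P(G) = -975 (P(G) = 5*(-195) = -975)
D = 130
K(s, S) = s + 15*S*s (K(s, S) = 15*S*s + s = s + 15*S*s)
w(F) = F + 2*F² (w(F) = (F² + F*F) + F*(1 + 15*0) = (F² + F²) + F*(1 + 0) = 2*F² + F*1 = 2*F² + F = F + 2*F²)
P(f)/w(D) = -975*1/(130*(1 + 2*130)) = -975*1/(130*(1 + 260)) = -975/(130*261) = -975/33930 = -975*1/33930 = -5/174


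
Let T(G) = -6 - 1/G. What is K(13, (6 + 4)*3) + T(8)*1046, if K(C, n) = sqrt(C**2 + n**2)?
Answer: -25627/4 + sqrt(1069) ≈ -6374.1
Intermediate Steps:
K(13, (6 + 4)*3) + T(8)*1046 = sqrt(13**2 + ((6 + 4)*3)**2) + (-6 - 1/8)*1046 = sqrt(169 + (10*3)**2) + (-6 - 1*1/8)*1046 = sqrt(169 + 30**2) + (-6 - 1/8)*1046 = sqrt(169 + 900) - 49/8*1046 = sqrt(1069) - 25627/4 = -25627/4 + sqrt(1069)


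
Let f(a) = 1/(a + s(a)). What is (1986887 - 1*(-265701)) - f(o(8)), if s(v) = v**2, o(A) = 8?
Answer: 162186335/72 ≈ 2.2526e+6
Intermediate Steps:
f(a) = 1/(a + a**2)
(1986887 - 1*(-265701)) - f(o(8)) = (1986887 - 1*(-265701)) - 1/(8*(1 + 8)) = (1986887 + 265701) - 1/(8*9) = 2252588 - 1/(8*9) = 2252588 - 1*1/72 = 2252588 - 1/72 = 162186335/72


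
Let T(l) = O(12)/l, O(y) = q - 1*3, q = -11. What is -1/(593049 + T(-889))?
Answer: -127/75317225 ≈ -1.6862e-6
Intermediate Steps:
O(y) = -14 (O(y) = -11 - 1*3 = -11 - 3 = -14)
T(l) = -14/l
-1/(593049 + T(-889)) = -1/(593049 - 14/(-889)) = -1/(593049 - 14*(-1/889)) = -1/(593049 + 2/127) = -1/75317225/127 = -1*127/75317225 = -127/75317225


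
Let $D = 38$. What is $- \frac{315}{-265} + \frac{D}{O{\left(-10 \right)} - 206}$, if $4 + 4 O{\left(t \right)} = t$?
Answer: $\frac{22369}{22207} \approx 1.0073$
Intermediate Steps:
$O{\left(t \right)} = -1 + \frac{t}{4}$
$- \frac{315}{-265} + \frac{D}{O{\left(-10 \right)} - 206} = - \frac{315}{-265} + \frac{38}{\left(-1 + \frac{1}{4} \left(-10\right)\right) - 206} = \left(-315\right) \left(- \frac{1}{265}\right) + \frac{38}{\left(-1 - \frac{5}{2}\right) - 206} = \frac{63}{53} + \frac{38}{- \frac{7}{2} - 206} = \frac{63}{53} + \frac{38}{- \frac{419}{2}} = \frac{63}{53} + 38 \left(- \frac{2}{419}\right) = \frac{63}{53} - \frac{76}{419} = \frac{22369}{22207}$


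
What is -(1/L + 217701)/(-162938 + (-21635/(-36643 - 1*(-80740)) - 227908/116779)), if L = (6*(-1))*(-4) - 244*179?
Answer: 48937115488518073713/36627462623208289420 ≈ 1.3361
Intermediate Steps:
L = -43652 (L = -6*(-4) - 43676 = 24 - 43676 = -43652)
-(1/L + 217701)/(-162938 + (-21635/(-36643 - 1*(-80740)) - 227908/116779)) = -(1/(-43652) + 217701)/(-162938 + (-21635/(-36643 - 1*(-80740)) - 227908/116779)) = -(-1/43652 + 217701)/(-162938 + (-21635/(-36643 + 80740) - 227908*1/116779)) = -9503084051/(43652*(-162938 + (-21635/44097 - 227908/116779))) = -9503084051/(43652*(-162938 - 12576572741/5149603563)) = -9503084051/(43652*(-839078681920835/5149603563)) = -9503084051*(-5149603563)/(43652*839078681920835) = -1*(-48937115488518073713/36627462623208289420) = 48937115488518073713/36627462623208289420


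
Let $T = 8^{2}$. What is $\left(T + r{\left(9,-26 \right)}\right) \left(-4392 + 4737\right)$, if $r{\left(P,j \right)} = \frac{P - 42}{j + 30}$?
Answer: $\frac{76935}{4} \approx 19234.0$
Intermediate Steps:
$r{\left(P,j \right)} = \frac{-42 + P}{30 + j}$
$T = 64$
$\left(T + r{\left(9,-26 \right)}\right) \left(-4392 + 4737\right) = \left(64 + \frac{-42 + 9}{30 - 26}\right) \left(-4392 + 4737\right) = \left(64 + \frac{1}{4} \left(-33\right)\right) 345 = \left(64 - \frac{33}{4}\right) 345 = \frac{223}{4} \cdot 345 = \frac{76935}{4}$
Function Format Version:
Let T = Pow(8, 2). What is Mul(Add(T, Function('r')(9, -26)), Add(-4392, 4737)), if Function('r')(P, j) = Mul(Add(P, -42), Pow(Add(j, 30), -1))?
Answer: Rational(76935, 4) ≈ 19234.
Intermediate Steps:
Function('r')(P, j) = Mul(Pow(Add(30, j), -1), Add(-42, P)) (Function('r')(P, j) = Mul(Add(-42, P), Pow(Add(30, j), -1)) = Mul(Pow(Add(30, j), -1), Add(-42, P)))
T = 64
Mul(Add(T, Function('r')(9, -26)), Add(-4392, 4737)) = Mul(Add(64, Mul(Pow(Add(30, -26), -1), Add(-42, 9))), Add(-4392, 4737)) = Mul(Add(64, Mul(Pow(4, -1), -33)), 345) = Mul(Add(64, Mul(Rational(1, 4), -33)), 345) = Mul(Add(64, Rational(-33, 4)), 345) = Mul(Rational(223, 4), 345) = Rational(76935, 4)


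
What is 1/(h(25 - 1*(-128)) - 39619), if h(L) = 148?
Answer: -1/39471 ≈ -2.5335e-5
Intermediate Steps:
1/(h(25 - 1*(-128)) - 39619) = 1/(148 - 39619) = 1/(-39471) = -1/39471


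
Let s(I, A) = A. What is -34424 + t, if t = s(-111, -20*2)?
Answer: -34464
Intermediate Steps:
t = -40 (t = -20*2 = -40)
-34424 + t = -34424 - 40 = -34464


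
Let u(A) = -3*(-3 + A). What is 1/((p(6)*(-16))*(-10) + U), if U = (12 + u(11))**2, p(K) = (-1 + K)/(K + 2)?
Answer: 1/244 ≈ 0.0040984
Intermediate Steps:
u(A) = 9 - 3*A
p(K) = (-1 + K)/(2 + K)
U = 144 (U = (12 + (9 - 3*11))**2 = (12 + (9 - 33))**2 = (12 - 24)**2 = (-12)**2 = 144)
1/((p(6)*(-16))*(-10) + U) = 1/((((-1 + 6)/(2 + 6))*(-16))*(-10) + 144) = 1/(((5/8)*(-16))*(-10) + 144) = 1/(-10*(-10) + 144) = 1/(100 + 144) = 1/244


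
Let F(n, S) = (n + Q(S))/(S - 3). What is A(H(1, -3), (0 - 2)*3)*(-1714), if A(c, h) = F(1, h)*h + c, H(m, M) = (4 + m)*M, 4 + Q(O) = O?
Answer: 35994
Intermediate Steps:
Q(O) = -4 + O
H(m, M) = M*(4 + m)
F(n, S) = (-4 + S + n)/(-3 + S) (F(n, S) = (n + (-4 + S))/(S - 3) = (-4 + S + n)/(-3 + S))
A(c, h) = c + h (A(c, h) = ((-4 + h + 1)/(-3 + h))*h + c = ((-3 + h)/(-3 + h))*h + c = 1*h + c = h + c = c + h)
A(H(1, -3), (0 - 2)*3)*(-1714) = (-3*(4 + 1) + (0 - 2)*3)*(-1714) = (-3*5 - 2*3)*(-1714) = (-15 - 6)*(-1714) = -21*(-1714) = 35994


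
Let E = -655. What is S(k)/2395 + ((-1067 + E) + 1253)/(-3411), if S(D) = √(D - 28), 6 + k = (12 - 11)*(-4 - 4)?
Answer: 469/3411 + I*√42/2395 ≈ 0.1375 + 0.0027059*I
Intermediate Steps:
k = -14 (k = -6 + (12 - 11)*(-4 - 4) = -6 + 1*(-8) = -6 - 8 = -14)
S(D) = √(-28 + D)
S(k)/2395 + ((-1067 + E) + 1253)/(-3411) = √(-28 - 14)/2395 + ((-1067 - 655) + 1253)/(-3411) = √(-42)*(1/2395) + (-1722 + 1253)*(-1/3411) = (I*√42)*(1/2395) - 469*(-1/3411) = I*√42/2395 + 469/3411 = 469/3411 + I*√42/2395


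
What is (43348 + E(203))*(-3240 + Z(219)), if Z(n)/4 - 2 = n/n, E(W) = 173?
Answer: -140485788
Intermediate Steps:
Z(n) = 12 (Z(n) = 8 + 4*(n/n) = 8 + 4*1 = 8 + 4 = 12)
(43348 + E(203))*(-3240 + Z(219)) = (43348 + 173)*(-3240 + 12) = 43521*(-3228) = -140485788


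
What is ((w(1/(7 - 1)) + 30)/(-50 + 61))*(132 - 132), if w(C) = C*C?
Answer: 0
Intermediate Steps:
w(C) = C**2
((w(1/(7 - 1)) + 30)/(-50 + 61))*(132 - 132) = (((1/(7 - 1))**2 + 30)/(-50 + 61))*(132 - 132) = (((1/6)**2 + 30)/11)*0 = (((1/6)**2 + 30)*(1/11))*0 = ((1/36 + 30)*(1/11))*0 = ((1081/36)*(1/11))*0 = (1081/396)*0 = 0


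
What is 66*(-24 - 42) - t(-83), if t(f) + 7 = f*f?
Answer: -11238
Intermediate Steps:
t(f) = -7 + f**2 (t(f) = -7 + f*f = -7 + f**2)
66*(-24 - 42) - t(-83) = 66*(-24 - 42) - (-7 + (-83)**2) = 66*(-66) - (-7 + 6889) = -4356 - 1*6882 = -4356 - 6882 = -11238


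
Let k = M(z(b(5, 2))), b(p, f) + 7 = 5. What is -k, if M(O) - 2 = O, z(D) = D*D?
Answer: -6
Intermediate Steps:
b(p, f) = -2 (b(p, f) = -7 + 5 = -2)
z(D) = D²
M(O) = 2 + O
k = 6 (k = 2 + (-2)² = 2 + 4 = 6)
-k = -1*6 = -6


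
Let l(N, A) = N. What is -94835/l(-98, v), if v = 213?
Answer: 94835/98 ≈ 967.70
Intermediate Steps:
-94835/l(-98, v) = -94835/(-98) = -94835*(-1/98) = 94835/98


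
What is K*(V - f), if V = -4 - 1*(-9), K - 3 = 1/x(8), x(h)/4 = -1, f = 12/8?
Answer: 77/8 ≈ 9.6250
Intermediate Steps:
f = 3/2 (f = 12*(⅛) = 3/2 ≈ 1.5000)
x(h) = -4 (x(h) = 4*(-1) = -4)
K = 11/4 (K = 3 + 1/(-4) = 3 - ¼ = 11/4 ≈ 2.7500)
V = 5 (V = -4 + 9 = 5)
K*(V - f) = 11*(5 - 1*3/2)/4 = 11*(5 - 3/2)/4 = (11/4)*(7/2) = 77/8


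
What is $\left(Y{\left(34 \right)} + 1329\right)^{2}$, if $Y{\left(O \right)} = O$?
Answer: $1857769$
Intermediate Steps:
$\left(Y{\left(34 \right)} + 1329\right)^{2} = \left(34 + 1329\right)^{2} = 1363^{2} = 1857769$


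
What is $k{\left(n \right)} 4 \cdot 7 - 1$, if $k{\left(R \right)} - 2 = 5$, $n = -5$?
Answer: $195$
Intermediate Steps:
$k{\left(R \right)} = 7$ ($k{\left(R \right)} = 2 + 5 = 7$)
$k{\left(n \right)} 4 \cdot 7 - 1 = 7 \cdot 4 \cdot 7 - 1 = 7 \cdot 28 - 1 = 196 - 1 = 195$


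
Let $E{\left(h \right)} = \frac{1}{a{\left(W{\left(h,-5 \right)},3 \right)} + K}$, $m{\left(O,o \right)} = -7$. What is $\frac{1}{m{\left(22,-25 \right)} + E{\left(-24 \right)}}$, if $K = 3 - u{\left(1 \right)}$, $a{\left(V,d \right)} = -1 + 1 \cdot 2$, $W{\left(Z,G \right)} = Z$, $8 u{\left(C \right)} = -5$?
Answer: $- \frac{37}{251} \approx -0.14741$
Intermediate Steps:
$u{\left(C \right)} = - \frac{5}{8}$ ($u{\left(C \right)} = \frac{1}{8} \left(-5\right) = - \frac{5}{8}$)
$a{\left(V,d \right)} = 1$ ($a{\left(V,d \right)} = -1 + 2 = 1$)
$K = \frac{29}{8}$ ($K = 3 - - \frac{5}{8} = 3 + \frac{5}{8} = \frac{29}{8} \approx 3.625$)
$E{\left(h \right)} = \frac{8}{37}$ ($E{\left(h \right)} = \frac{1}{1 + \frac{29}{8}} = \frac{1}{\frac{37}{8}} = \frac{8}{37}$)
$\frac{1}{m{\left(22,-25 \right)} + E{\left(-24 \right)}} = \frac{1}{-7 + \frac{8}{37}} = \frac{1}{- \frac{251}{37}} = - \frac{37}{251}$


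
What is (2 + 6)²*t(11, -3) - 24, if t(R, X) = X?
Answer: -216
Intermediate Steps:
(2 + 6)²*t(11, -3) - 24 = (2 + 6)²*(-3) - 24 = 8²*(-3) - 24 = 64*(-3) - 24 = -192 - 24 = -216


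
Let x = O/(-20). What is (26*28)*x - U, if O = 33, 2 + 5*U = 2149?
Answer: -8153/5 ≈ -1630.6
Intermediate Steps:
U = 2147/5 (U = -⅖ + (⅕)*2149 = -⅖ + 2149/5 = 2147/5 ≈ 429.40)
x = -33/20 (x = 33/(-20) = 33*(-1/20) = -33/20 ≈ -1.6500)
(26*28)*x - U = (26*28)*(-33/20) - 1*2147/5 = 728*(-33/20) - 2147/5 = -6006/5 - 2147/5 = -8153/5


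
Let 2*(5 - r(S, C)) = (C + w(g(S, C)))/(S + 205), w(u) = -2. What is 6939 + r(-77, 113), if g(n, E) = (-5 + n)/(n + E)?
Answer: 1777553/256 ≈ 6943.6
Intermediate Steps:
g(n, E) = (-5 + n)/(E + n)
r(S, C) = 5 - (-2 + C)/(2*(205 + S)) (r(S, C) = 5 - (C - 2)/(2*(S + 205)) = 5 - (-2 + C)/(2*(205 + S)))
6939 + r(-77, 113) = 6939 + (2052 - 1*113 + 10*(-77))/(2*(205 - 77)) = 6939 + (½)*(2052 - 113 - 770)/128 = 6939 + (½)*(1/128)*1169 = 6939 + 1169/256 = 1777553/256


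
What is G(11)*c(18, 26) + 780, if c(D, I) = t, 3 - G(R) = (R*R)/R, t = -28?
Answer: 1004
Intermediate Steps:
G(R) = 3 - R (G(R) = 3 - R*R/R = 3 - R²/R = 3 - R)
c(D, I) = -28
G(11)*c(18, 26) + 780 = (3 - 1*11)*(-28) + 780 = (3 - 11)*(-28) + 780 = -8*(-28) + 780 = 224 + 780 = 1004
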